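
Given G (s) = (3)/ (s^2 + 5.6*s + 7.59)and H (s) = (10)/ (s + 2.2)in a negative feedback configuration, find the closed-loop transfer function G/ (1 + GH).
Closed-loop T = G/(1+GH).
Numerator: G_num * H_den = 3*s + 6.6.
Denominator: G_den * H_den + G_num * H_num = (s^3 + 7.8*s^2 + 19.91*s + 16.698) + (30) = s^3 + 7.8*s^2 + 19.91*s + 46.698.
T(s) = (3*s + 6.6)/(s^3 + 7.8*s^2 + 19.91*s + 46.698)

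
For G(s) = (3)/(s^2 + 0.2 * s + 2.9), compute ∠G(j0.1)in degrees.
Substitute s = j*0.1: G(j0.1) = 1.03801 - 0.00718348j.
∠G(j0.1) = atan2(Im, Re) = atan2(-0.00718348, 1.03801) = -0.40°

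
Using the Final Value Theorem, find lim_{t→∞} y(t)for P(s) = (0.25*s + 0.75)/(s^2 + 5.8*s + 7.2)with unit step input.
FVT: lim_{t→∞} y(t) = lim_{s→0} s*Y(s) where Y(s) = P(s)/s.
= lim_{s→0} P(s) = P(0) = num(0)/den(0) = 0.75/7.2 = 0.1042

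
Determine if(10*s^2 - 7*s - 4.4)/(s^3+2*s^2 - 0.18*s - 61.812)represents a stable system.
Denominator: s^3 + 2*s^2 - 0.18*s - 61.812 = (s - 3.4)(s^2 + 5.4*s + 18.18). Poles: -2.7 + 3.3j, -2.7 - 3.3j, 3.4. All Re(p)<0: No (unstable)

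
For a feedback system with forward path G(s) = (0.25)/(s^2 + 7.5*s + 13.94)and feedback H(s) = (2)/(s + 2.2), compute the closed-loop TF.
Closed-loop T = G/(1+GH).
Numerator: G_num * H_den = 0.25*s + 0.55.
Denominator: G_den * H_den + G_num * H_num = (s^3 + 9.7*s^2 + 30.44*s + 30.668) + (0.5) = s^3 + 9.7*s^2 + 30.44*s + 31.168.
T(s) = (0.25*s + 0.55)/(s^3 + 9.7*s^2 + 30.44*s + 31.168)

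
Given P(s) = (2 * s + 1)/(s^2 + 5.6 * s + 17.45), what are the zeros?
Set numerator = 0: 2*s + 1 = 0 → Zeros: -0.5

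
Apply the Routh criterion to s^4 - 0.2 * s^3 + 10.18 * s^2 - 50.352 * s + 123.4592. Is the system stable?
Routh array:
s^4: [1, 10.18, 123.4592]; s^3: [-0.2, -50.352]; s^2: [-241.58, 123.4592]; s^1: [-50.4542]; s^0: [123.4592]
First column: [1, -0.2, -241.58, -50.4542, 123.4592]. Sign changes = 2.
No, unstable (2 RHP root(s))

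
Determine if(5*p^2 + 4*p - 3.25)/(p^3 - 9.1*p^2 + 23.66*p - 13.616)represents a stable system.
Denominator: p^3 - 9.1*p^2 + 23.66*p - 13.616 = (p - 4.6)(p - 0.8)(p - 3.7). Poles: 0.8, 3.7, 4.6. All Re(p)<0: No (unstable)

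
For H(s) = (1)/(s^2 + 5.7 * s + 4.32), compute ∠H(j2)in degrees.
Substitute s = j*2: H(j2) = 0.00246036 - 0.0876502j.
∠H(j2) = atan2(Im, Re) = atan2(-0.0876502, 0.00246036) = -88.39°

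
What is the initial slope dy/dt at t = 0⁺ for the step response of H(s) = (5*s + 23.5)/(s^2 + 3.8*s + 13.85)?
IVT: y'(0⁺) = lim_{s→∞} s²·Y(s) = lim_{s→∞} s·H(s).
deg(num) = 1, deg(den) = 2, relative degree = 1, so s·H(s) → (leading num)/(leading den) = 5/1 = 5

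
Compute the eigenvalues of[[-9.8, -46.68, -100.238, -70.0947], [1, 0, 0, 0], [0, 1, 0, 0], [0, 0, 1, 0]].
Eigenvalues solve det(λI - A) = 0.
Characteristic polynomial: λ^4 + 9.8*λ^3 + 46.68*λ^2 + 100.238*λ + 70.0947 = 0.
Factor: (λ + 1.3)(λ + 2.7)(λ^2 + 5.8*λ + 19.97) = 0.
Roots: -1.3, -2.7, -2.9 + 3.4j, -2.9 - 3.4j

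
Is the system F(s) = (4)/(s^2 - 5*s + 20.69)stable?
Denominator: s^2 - 5*s + 20.69. Poles: 2.5 + 3.8j, 2.5 - 3.8j. All Re(p)<0: No (unstable)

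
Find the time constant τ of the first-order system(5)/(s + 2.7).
First-order system: τ = -1/pole. Pole = -2.7. τ = -1/(-2.7) = 0.3704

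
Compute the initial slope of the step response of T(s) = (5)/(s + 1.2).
IVT: y'(0⁺) = lim_{s→∞} s²·Y(s) = lim_{s→∞} s·T(s).
deg(num) = 0, deg(den) = 1, relative degree = 1, so s·T(s) → (leading num)/(leading den) = 5/1 = 5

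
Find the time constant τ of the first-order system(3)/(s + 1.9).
First-order system: τ = -1/pole. Pole = -1.9. τ = -1/(-1.9) = 0.5263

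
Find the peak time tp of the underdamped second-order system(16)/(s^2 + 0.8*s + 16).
Standard form: ωn²/(s²+2ζωn·s+ωn²) → ωn = 4, ζ = 0.1.
ωd = ωn·√(1-ζ²) = 4·√(1-0.1²) = 3.98.
tp = π/ωd = π/3.98 = 0.7894 s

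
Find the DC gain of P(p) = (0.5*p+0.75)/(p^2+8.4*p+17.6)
DC gain = P(0) = num(0)/den(0) = 0.75/17.6 = 0.04261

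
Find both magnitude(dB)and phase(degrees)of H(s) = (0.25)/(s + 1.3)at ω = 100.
Substitute s = j*100: H(j100) = 3.24945e-05 - 0.00249958j.
|H| = 20*log₁₀(sqrt(Re²+Im²)) = -52.04 dB.
∠H = atan2(Im, Re) = -89.26°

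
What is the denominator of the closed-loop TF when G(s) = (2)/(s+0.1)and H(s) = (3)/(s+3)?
Characteristic poly = G_den * H_den + G_num * H_num = (s^2 + 3.1*s + 0.3) + (6) = s^2 + 3.1*s + 6.3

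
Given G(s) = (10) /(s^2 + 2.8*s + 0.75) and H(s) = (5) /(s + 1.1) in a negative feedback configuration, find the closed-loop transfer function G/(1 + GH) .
Closed-loop T = G/(1+GH).
Numerator: G_num * H_den = 10*s + 11.
Denominator: G_den * H_den + G_num * H_num = (s^3 + 3.9*s^2 + 3.83*s + 0.825) + (50) = s^3 + 3.9*s^2 + 3.83*s + 50.825.
T(s) = (10*s + 11)/(s^3 + 3.9*s^2 + 3.83*s + 50.825)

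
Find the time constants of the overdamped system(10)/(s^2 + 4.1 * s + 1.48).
Overdamped: real poles at -3.7, -0.4. τ = -1/pole → τ₁ = 0.2703, τ₂ = 2.5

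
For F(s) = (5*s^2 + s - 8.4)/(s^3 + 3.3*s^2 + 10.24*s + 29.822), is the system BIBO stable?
Denominator: s^3 + 3.3*s^2 + 10.24*s + 29.822 = (s + 3.1)(s^2 + 0.2*s + 9.62). Poles: -0.1 + 3.1j, -0.1 - 3.1j, -3.1. All Re(p)<0: Yes (stable)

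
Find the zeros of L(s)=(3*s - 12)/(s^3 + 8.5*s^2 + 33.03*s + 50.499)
Set numerator = 0: 3*s - 12 = 0 → Zeros: 4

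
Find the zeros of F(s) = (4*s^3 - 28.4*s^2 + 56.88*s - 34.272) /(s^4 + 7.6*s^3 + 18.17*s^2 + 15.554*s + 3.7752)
Set numerator = 0: 4*s^3 - 28.4*s^2 + 56.88*s - 34.272 = 4*(s - 1.7)(s - 4.2)(s - 1.2) = 0 → Zeros: 1.2, 1.7, 4.2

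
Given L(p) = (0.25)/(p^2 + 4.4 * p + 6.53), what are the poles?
Set denominator = 0: p^2 + 4.4*p + 6.53 = 0 → Poles: -2.2 + 1.3j, -2.2 - 1.3j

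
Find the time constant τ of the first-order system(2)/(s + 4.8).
First-order system: τ = -1/pole. Pole = -4.8. τ = -1/(-4.8) = 0.2083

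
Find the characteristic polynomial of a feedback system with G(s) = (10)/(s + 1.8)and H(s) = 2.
Characteristic poly = G_den * H_den + G_num * H_num = (s + 1.8) + (20) = s + 21.8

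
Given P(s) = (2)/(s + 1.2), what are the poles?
Set denominator = 0: s + 1.2 = 0 → Poles: -1.2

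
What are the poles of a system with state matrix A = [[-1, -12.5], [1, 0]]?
Eigenvalues solve det(λI - A) = 0.
Characteristic polynomial: λ^2 + λ + 12.5 = 0.
Roots: -0.5 + 3.5j, -0.5 - 3.5j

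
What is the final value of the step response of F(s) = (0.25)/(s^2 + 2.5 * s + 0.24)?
FVT: lim_{t→∞} y(t) = lim_{s→0} s*Y(s) where Y(s) = F(s)/s.
= lim_{s→0} F(s) = F(0) = num(0)/den(0) = 0.25/0.24 = 1.042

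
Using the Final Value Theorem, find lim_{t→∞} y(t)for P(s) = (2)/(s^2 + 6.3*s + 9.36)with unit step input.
FVT: lim_{t→∞} y(t) = lim_{s→0} s*Y(s) where Y(s) = P(s)/s.
= lim_{s→0} P(s) = P(0) = num(0)/den(0) = 2/9.36 = 0.2137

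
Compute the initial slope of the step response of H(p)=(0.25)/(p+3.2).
IVT: y'(0⁺) = lim_{p→∞} p²·Y(p) = lim_{p→∞} p·H(p).
deg(num) = 0, deg(den) = 1, relative degree = 1, so p·H(p) → (leading num)/(leading den) = 0.25/1 = 0.25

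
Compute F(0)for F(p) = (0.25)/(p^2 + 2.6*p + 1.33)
DC gain = F(0) = num(0)/den(0) = 0.25/1.33 = 0.188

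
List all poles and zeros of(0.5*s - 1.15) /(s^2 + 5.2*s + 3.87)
Set denominator = 0: s^2 + 5.2*s + 3.87 = (s + 0.9)(s + 4.3) = 0 → Poles: -0.9, -4.3
Set numerator = 0: 0.5*s - 1.15 = 0 → Zeros: 2.3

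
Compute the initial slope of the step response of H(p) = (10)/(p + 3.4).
IVT: y'(0⁺) = lim_{p→∞} p²·Y(p) = lim_{p→∞} p·H(p).
deg(num) = 0, deg(den) = 1, relative degree = 1, so p·H(p) → (leading num)/(leading den) = 10/1 = 10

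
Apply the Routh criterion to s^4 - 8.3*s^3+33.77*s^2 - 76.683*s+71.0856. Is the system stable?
Routh array:
s^4: [1, 33.77, 71.0856]; s^3: [-8.3, -76.683]; s^2: [24.5311, 71.0856]; s^1: [-52.6315]; s^0: [71.0856]
First column: [1, -8.3, 24.5311, -52.6315, 71.0856]. Sign changes = 4.
No, unstable (4 RHP root(s))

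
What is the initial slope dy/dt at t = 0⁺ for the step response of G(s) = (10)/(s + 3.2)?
IVT: y'(0⁺) = lim_{s→∞} s²·Y(s) = lim_{s→∞} s·G(s).
deg(num) = 0, deg(den) = 1, relative degree = 1, so s·G(s) → (leading num)/(leading den) = 10/1 = 10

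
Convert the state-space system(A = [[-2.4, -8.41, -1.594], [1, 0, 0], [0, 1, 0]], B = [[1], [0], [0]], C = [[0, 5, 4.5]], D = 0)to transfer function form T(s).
T(s) = C(sI - A)⁻¹B + D.
Characteristic polynomial det(sI - A) = s^3 + 2.4*s^2 + 8.41*s + 1.594.
Numerator from C·adj(sI-A)·B + D·det(sI-A) = 5*s + 4.5.
T(s) = (5*s + 4.5)/(s^3 + 2.4*s^2 + 8.41*s + 1.594)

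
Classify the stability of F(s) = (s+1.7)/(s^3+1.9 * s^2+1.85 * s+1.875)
Denominator: s^3 + 1.9*s^2 + 1.85*s + 1.875 = (s + 1.5)(s^2 + 0.4*s + 1.25). Poles: -0.2 + 1.1j, -0.2 - 1.1j, -1.5. Stable (all poles in LHP)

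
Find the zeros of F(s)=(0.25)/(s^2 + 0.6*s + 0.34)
Numerator is a nonzero constant (0.25) → Zeros: none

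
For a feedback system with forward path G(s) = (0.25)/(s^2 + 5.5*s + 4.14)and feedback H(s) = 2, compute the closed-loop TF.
Closed-loop T = G/(1+GH).
Numerator: G_num * H_den = 0.25.
Denominator: G_den * H_den + G_num * H_num = (s^2 + 5.5*s + 4.14) + (0.5) = s^2 + 5.5*s + 4.64.
T(s) = (0.25)/(s^2 + 5.5*s + 4.64)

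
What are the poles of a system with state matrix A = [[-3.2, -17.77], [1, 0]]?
Eigenvalues solve det(λI - A) = 0.
Characteristic polynomial: λ^2 + 3.2*λ + 17.77 = 0.
Roots: -1.6 + 3.9j, -1.6 - 3.9j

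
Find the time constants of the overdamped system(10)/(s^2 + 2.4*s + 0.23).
Overdamped: real poles at -2.3, -0.1. τ = -1/pole → τ₁ = 0.4348, τ₂ = 10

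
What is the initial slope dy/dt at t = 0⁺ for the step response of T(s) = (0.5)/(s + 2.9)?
IVT: y'(0⁺) = lim_{s→∞} s²·Y(s) = lim_{s→∞} s·T(s).
deg(num) = 0, deg(den) = 1, relative degree = 1, so s·T(s) → (leading num)/(leading den) = 0.5/1 = 0.5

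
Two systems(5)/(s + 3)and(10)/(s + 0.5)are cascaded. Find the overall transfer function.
Series: H = H₁ · H₂ = (n₁·n₂)/(d₁·d₂).
Num: n₁·n₂ = 50. Den: d₁·d₂ = s^2 + 3.5*s + 1.5.
H(s) = (50)/(s^2 + 3.5*s + 1.5)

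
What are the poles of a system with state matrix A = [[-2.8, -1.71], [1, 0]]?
Eigenvalues solve det(λI - A) = 0.
Characteristic polynomial: λ^2 + 2.8*λ + 1.71 = 0.
Factor: (λ + 1.9)(λ + 0.9) = 0.
Roots: -0.9, -1.9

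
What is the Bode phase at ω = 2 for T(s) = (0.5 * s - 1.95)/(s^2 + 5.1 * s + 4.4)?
Substitute s = j*2: T(j2) = 0.0904031 + 0.194722j.
∠T(j2) = atan2(Im, Re) = atan2(0.194722, 0.0904031) = 65.10°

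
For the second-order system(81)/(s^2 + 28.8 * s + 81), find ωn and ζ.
Standard form: ωn²/(s²+2ζωn·s+ωn²).
const=81=ωn² → ωn=9, s coeff=28.8=2ζωn → ζ=1.6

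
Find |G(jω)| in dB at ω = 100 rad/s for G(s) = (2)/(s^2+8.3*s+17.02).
Substitute s = j*100: G(j100) = -0.000198966 - 1.65423e-05j.
|G(j100)| = sqrt(Re² + Im²) = 0.0001997.
20*log₁₀(0.0001997) = -73.99 dB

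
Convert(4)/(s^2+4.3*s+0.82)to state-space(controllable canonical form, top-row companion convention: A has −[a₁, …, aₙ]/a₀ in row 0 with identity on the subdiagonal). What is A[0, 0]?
Reachable canonical form for den = s^2 + 4.3*s + 0.82: top row of A = -[a₁,a₂,...,aₙ]/a₀, ones on the subdiagonal, zeros elsewhere.
A = [[-4.3, -0.82], [1, 0]].
A[0,0] = -4.3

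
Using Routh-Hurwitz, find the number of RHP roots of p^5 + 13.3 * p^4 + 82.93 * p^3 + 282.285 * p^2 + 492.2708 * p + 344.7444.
Routh array:
p^5: [1, 82.93, 492.2708]; p^4: [13.3, 282.285, 344.7444]; p^3: [61.7056, 466.35]; p^2: [181.768, 344.7444]; p^1: [349.318]; p^0: [344.7444]
First column: [1, 13.3, 61.7056, 181.768, 349.318, 344.7444]. Sign changes = RHP roots = 0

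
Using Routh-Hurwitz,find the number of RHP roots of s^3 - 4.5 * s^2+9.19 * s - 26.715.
Routh array:
s^3: [1, 9.19]; s^2: [-4.5, -26.715]; s^1: [3.25333]; s^0: [-26.715]
First column: [1, -4.5, 3.25333, -26.715]. Sign changes = RHP roots = 3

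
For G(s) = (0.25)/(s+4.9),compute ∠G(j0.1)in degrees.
Substitute s = j*0.1: G(j0.1) = 0.0509992 - 0.0010408j.
∠G(j0.1) = atan2(Im, Re) = atan2(-0.0010408, 0.0509992) = -1.17°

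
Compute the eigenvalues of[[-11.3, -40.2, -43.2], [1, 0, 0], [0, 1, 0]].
Eigenvalues solve det(λI - A) = 0.
Characteristic polynomial: λ^3 + 11.3*λ^2 + 40.2*λ + 43.2 = 0.
Factor: (λ + 2)(λ + 4.5)(λ + 4.8) = 0.
Roots: -2, -4.5, -4.8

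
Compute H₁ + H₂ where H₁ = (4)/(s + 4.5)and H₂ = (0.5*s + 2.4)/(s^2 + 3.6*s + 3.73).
Parallel: H = H₁ + H₂ = (n₁·d₂ + n₂·d₁)/(d₁·d₂).
n₁·d₂ = 4*s^2 + 14.4*s + 14.92. n₂·d₁ = 0.5*s^2 + 4.65*s + 10.8. Sum = 4.5*s^2 + 19.05*s + 25.72. d₁·d₂ = s^3 + 8.1*s^2 + 19.93*s + 16.785.
H(s) = (4.5*s^2 + 19.05*s + 25.72)/(s^3 + 8.1*s^2 + 19.93*s + 16.785)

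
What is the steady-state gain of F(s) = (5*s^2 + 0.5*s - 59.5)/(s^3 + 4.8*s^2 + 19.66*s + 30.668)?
DC gain = F(0) = num(0)/den(0) = -59.5/30.668 = -1.94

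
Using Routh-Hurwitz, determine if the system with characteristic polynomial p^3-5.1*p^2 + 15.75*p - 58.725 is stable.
Routh array:
p^3: [1, 15.75]; p^2: [-5.1, -58.725]; p^1: [4.23529]; p^0: [-58.725]
First column: [1, -5.1, 4.23529, -58.725]. Sign changes = 3.
No, unstable (3 RHP root(s))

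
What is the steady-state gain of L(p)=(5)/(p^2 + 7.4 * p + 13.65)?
DC gain = L(0) = num(0)/den(0) = 5/13.65 = 0.3663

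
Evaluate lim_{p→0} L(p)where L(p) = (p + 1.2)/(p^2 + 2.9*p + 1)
DC gain = L(0) = num(0)/den(0) = 1.2/1 = 1.2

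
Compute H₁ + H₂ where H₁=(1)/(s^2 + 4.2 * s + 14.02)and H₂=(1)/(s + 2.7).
Parallel: H = H₁ + H₂ = (n₁·d₂ + n₂·d₁)/(d₁·d₂).
n₁·d₂ = s + 2.7. n₂·d₁ = s^2 + 4.2*s + 14.02. Sum = s^2 + 5.2*s + 16.72. d₁·d₂ = s^3 + 6.9*s^2 + 25.36*s + 37.854.
H(s) = (s^2 + 5.2*s + 16.72)/(s^3 + 6.9*s^2 + 25.36*s + 37.854)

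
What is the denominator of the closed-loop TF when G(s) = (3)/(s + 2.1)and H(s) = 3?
Characteristic poly = G_den * H_den + G_num * H_num = (s + 2.1) + (9) = s + 11.1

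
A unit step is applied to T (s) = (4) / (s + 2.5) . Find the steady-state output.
FVT: lim_{t→∞} y(t) = lim_{s→0} s*Y(s) where Y(s) = T(s)/s.
= lim_{s→0} T(s) = T(0) = num(0)/den(0) = 4/2.5 = 1.6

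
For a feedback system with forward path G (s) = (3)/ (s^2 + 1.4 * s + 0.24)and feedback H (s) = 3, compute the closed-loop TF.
Closed-loop T = G/(1+GH).
Numerator: G_num * H_den = 3.
Denominator: G_den * H_den + G_num * H_num = (s^2 + 1.4*s + 0.24) + (9) = s^2 + 1.4*s + 9.24.
T(s) = (3)/(s^2 + 1.4*s + 9.24)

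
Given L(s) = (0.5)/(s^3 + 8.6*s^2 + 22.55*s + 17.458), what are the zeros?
Numerator is a nonzero constant (0.5) → Zeros: none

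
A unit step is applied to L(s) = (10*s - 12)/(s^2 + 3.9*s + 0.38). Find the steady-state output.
FVT: lim_{t→∞} y(t) = lim_{s→0} s*Y(s) where Y(s) = L(s)/s.
= lim_{s→0} L(s) = L(0) = num(0)/den(0) = -12/0.38 = -31.58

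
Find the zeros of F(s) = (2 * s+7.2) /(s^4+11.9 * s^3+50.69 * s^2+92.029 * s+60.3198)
Set numerator = 0: 2*s + 7.2 = 0 → Zeros: -3.6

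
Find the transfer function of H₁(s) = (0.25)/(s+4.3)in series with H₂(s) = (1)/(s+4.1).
Series: H = H₁ · H₂ = (n₁·n₂)/(d₁·d₂).
Num: n₁·n₂ = 0.25. Den: d₁·d₂ = s^2 + 8.4*s + 17.63.
H(s) = (0.25)/(s^2 + 8.4*s + 17.63)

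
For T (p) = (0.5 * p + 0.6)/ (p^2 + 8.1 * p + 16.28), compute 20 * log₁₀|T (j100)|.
Substitute p = j*100: T(j100) = 0.00034396 - 0.00498025j.
|T(j100)| = sqrt(Re² + Im²) = 0.004992.
20*log₁₀(0.004992) = -46.03 dB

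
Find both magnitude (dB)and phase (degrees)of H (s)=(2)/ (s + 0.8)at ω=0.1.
Substitute s = j*0.1: H(j0.1) = 2.46154 - 0.307692j.
|H| = 20*log₁₀(sqrt(Re²+Im²)) = 7.89 dB.
∠H = atan2(Im, Re) = -7.13°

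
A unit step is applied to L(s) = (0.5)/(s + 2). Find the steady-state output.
FVT: lim_{t→∞} y(t) = lim_{s→0} s*Y(s) where Y(s) = L(s)/s.
= lim_{s→0} L(s) = L(0) = num(0)/den(0) = 0.5/2 = 0.25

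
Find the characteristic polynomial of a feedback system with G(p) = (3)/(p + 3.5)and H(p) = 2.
Characteristic poly = G_den * H_den + G_num * H_num = (p + 3.5) + (6) = p + 9.5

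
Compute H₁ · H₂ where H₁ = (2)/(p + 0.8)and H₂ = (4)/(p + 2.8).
Series: H = H₁ · H₂ = (n₁·n₂)/(d₁·d₂).
Num: n₁·n₂ = 8. Den: d₁·d₂ = p^2 + 3.6*p + 2.24.
H(p) = (8)/(p^2 + 3.6*p + 2.24)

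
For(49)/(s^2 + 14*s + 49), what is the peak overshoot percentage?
Standard form: ωn²/(s²+2ζωn·s+ωn²) → ωn = 7, ζ = 1.
ζ ≥ 1, so the response is non-oscillatory: peak overshoot = 0%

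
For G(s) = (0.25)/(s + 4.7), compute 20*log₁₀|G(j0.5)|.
Substitute s = j*0.5: G(j0.5) = 0.0525962 - 0.00559534j.
|G(j0.5)| = sqrt(Re² + Im²) = 0.05289.
20*log₁₀(0.05289) = -25.53 dB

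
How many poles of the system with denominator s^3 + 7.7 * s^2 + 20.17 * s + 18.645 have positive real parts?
s^3 + 7.7*s^2 + 20.17*s + 18.645 = (s + 3.3)(s^2 + 4.4*s + 5.65). Poles: -2.2 + 0.9j, -2.2 - 0.9j, -3.3. RHP poles (Re>0): 0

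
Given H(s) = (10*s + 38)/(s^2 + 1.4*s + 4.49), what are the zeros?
Set numerator = 0: 10*s + 38 = 0 → Zeros: -3.8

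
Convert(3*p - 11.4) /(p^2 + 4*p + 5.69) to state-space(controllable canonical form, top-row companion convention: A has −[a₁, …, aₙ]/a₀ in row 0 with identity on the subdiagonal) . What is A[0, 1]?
Reachable canonical form for den = p^2 + 4*p + 5.69: top row of A = -[a₁,a₂,...,aₙ]/a₀, ones on the subdiagonal, zeros elsewhere.
A = [[-4, -5.69], [1, 0]].
A[0,1] = -5.69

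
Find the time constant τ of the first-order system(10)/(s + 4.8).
First-order system: τ = -1/pole. Pole = -4.8. τ = -1/(-4.8) = 0.2083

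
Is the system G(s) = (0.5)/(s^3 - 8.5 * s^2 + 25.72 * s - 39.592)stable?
Denominator: s^3 - 8.5*s^2 + 25.72*s - 39.592 = (s - 4.9)(s^2 - 3.6*s + 8.08). Poles: 1.8 + 2.2j, 1.8 - 2.2j, 4.9. All Re(p)<0: No (unstable)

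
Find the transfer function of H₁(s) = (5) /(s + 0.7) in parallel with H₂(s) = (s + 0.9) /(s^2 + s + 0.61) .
Parallel: H = H₁ + H₂ = (n₁·d₂ + n₂·d₁)/(d₁·d₂).
n₁·d₂ = 5*s^2 + 5*s + 3.05. n₂·d₁ = s^2 + 1.6*s + 0.63. Sum = 6*s^2 + 6.6*s + 3.68. d₁·d₂ = s^3 + 1.7*s^2 + 1.31*s + 0.427.
H(s) = (6*s^2 + 6.6*s + 3.68)/(s^3 + 1.7*s^2 + 1.31*s + 0.427)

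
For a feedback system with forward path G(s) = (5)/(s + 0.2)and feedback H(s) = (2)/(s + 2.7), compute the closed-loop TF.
Closed-loop T = G/(1+GH).
Numerator: G_num * H_den = 5*s + 13.5.
Denominator: G_den * H_den + G_num * H_num = (s^2 + 2.9*s + 0.54) + (10) = s^2 + 2.9*s + 10.54.
T(s) = (5*s + 13.5)/(s^2 + 2.9*s + 10.54)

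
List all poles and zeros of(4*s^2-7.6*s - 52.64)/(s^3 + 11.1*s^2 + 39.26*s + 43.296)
Set denominator = 0: s^3 + 11.1*s^2 + 39.26*s + 43.296 = (s + 2.2)(s + 4.1)(s + 4.8) = 0 → Poles: -2.2, -4.1, -4.8
Set numerator = 0: 4*s^2 - 7.6*s - 52.64 = 4*(s + 2.8)(s - 4.7) = 0 → Zeros: -2.8, 4.7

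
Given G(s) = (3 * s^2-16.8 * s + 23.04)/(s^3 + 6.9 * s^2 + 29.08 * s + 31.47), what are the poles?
Set denominator = 0: s^3 + 6.9*s^2 + 29.08*s + 31.47 = (s + 1.5)(s^2 + 5.4*s + 20.98) = 0 → Poles: -1.5, -2.7 + 3.7j, -2.7 - 3.7j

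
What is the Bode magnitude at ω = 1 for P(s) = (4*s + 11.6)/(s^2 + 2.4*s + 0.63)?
Substitute s = j*1: P(j1) = 0.900134 - 4.9721j.
|P(j1)| = sqrt(Re² + Im²) = 5.053.
20*log₁₀(5.053) = 14.07 dB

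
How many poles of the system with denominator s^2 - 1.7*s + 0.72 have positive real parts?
s^2 - 1.7*s + 0.72 = (s - 0.8)(s - 0.9). Poles: 0.8, 0.9. RHP poles (Re>0): 2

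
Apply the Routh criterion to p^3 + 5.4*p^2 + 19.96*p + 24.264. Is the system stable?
Routh array:
p^3: [1, 19.96]; p^2: [5.4, 24.264]; p^1: [15.4667]; p^0: [24.264]
First column: [1, 5.4, 15.4667, 24.264]. Sign changes = 0.
Yes, stable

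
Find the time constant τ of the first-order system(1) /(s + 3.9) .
First-order system: τ = -1/pole. Pole = -3.9. τ = -1/(-3.9) = 0.2564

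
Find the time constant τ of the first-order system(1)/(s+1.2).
First-order system: τ = -1/pole. Pole = -1.2. τ = -1/(-1.2) = 0.8333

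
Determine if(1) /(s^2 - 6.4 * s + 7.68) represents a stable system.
Denominator: s^2 - 6.4*s + 7.68 = (s - 1.6)(s - 4.8). Poles: 1.6, 4.8. All Re(p)<0: No (unstable)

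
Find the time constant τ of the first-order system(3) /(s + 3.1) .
First-order system: τ = -1/pole. Pole = -3.1. τ = -1/(-3.1) = 0.3226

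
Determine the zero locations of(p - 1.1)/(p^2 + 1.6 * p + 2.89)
Set numerator = 0: p - 1.1 = 0 → Zeros: 1.1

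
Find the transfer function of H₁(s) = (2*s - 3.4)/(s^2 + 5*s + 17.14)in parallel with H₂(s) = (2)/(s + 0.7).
Parallel: H = H₁ + H₂ = (n₁·d₂ + n₂·d₁)/(d₁·d₂).
n₁·d₂ = 2*s^2 - 2*s - 2.38. n₂·d₁ = 2*s^2 + 10*s + 34.28. Sum = 4*s^2 + 8*s + 31.9. d₁·d₂ = s^3 + 5.7*s^2 + 20.64*s + 11.998.
H(s) = (4*s^2 + 8*s + 31.9)/(s^3 + 5.7*s^2 + 20.64*s + 11.998)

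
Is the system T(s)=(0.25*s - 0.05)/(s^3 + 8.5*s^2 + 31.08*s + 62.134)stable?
Denominator: s^3 + 8.5*s^2 + 31.08*s + 62.134 = (s + 4.7)(s^2 + 3.8*s + 13.22). Poles: -1.9 + 3.1j, -1.9 - 3.1j, -4.7. All Re(p)<0: Yes (stable)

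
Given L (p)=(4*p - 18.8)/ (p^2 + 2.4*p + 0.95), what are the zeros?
Set numerator = 0: 4*p - 18.8 = 0 → Zeros: 4.7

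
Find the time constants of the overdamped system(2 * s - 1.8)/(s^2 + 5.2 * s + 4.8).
Overdamped: real poles at -1.2, -4. τ = -1/pole → τ₁ = 0.8333, τ₂ = 0.25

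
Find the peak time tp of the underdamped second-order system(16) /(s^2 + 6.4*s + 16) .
Standard form: ωn²/(s²+2ζωn·s+ωn²) → ωn = 4, ζ = 0.8.
ωd = ωn·√(1-ζ²) = 4·√(1-0.8²) = 2.4.
tp = π/ωd = π/2.4 = 1.309 s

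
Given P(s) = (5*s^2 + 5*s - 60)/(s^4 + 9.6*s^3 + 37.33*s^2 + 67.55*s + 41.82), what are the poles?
Set denominator = 0: s^4 + 9.6*s^3 + 37.33*s^2 + 67.55*s + 41.82 = (s + 1.2)(s + 3.4)(s^2 + 5*s + 10.25) = 0 → Poles: -1.2, -2.5 + 2j, -2.5 - 2j, -3.4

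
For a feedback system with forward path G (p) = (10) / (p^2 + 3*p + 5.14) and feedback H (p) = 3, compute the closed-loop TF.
Closed-loop T = G/(1+GH).
Numerator: G_num * H_den = 10.
Denominator: G_den * H_den + G_num * H_num = (p^2 + 3*p + 5.14) + (30) = p^2 + 3*p + 35.14.
T(p) = (10)/(p^2 + 3*p + 35.14)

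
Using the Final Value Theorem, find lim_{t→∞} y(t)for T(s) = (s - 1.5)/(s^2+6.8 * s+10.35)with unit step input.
FVT: lim_{t→∞} y(t) = lim_{s→0} s*Y(s) where Y(s) = T(s)/s.
= lim_{s→0} T(s) = T(0) = num(0)/den(0) = -1.5/10.35 = -0.1449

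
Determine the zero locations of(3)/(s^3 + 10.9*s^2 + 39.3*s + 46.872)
Numerator is a nonzero constant (3) → Zeros: none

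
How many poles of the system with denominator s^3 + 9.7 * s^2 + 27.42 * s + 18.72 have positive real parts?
s^3 + 9.7*s^2 + 27.42*s + 18.72 = (s + 4.8)(s + 1)(s + 3.9). Poles: -1, -3.9, -4.8. RHP poles (Re>0): 0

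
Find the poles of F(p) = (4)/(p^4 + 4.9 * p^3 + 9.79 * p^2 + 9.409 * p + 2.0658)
Set denominator = 0: p^4 + 4.9*p^3 + 9.79*p^2 + 9.409*p + 2.0658 = (p + 0.3)(p + 2.2)(p^2 + 2.4*p + 3.13) = 0 → Poles: -0.3, -1.2 + 1.3j, -1.2 - 1.3j, -2.2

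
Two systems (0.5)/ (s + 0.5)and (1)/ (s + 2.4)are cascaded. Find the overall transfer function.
Series: H = H₁ · H₂ = (n₁·n₂)/(d₁·d₂).
Num: n₁·n₂ = 0.5. Den: d₁·d₂ = s^2 + 2.9*s + 1.2.
H(s) = (0.5)/(s^2 + 2.9*s + 1.2)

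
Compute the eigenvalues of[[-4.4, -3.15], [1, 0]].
Eigenvalues solve det(λI - A) = 0.
Characteristic polynomial: λ^2 + 4.4*λ + 3.15 = 0.
Factor: (λ + 0.9)(λ + 3.5) = 0.
Roots: -0.9, -3.5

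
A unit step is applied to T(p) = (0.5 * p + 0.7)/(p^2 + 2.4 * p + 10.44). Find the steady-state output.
FVT: lim_{t→∞} y(t) = lim_{p→0} p*Y(p) where Y(p) = T(p)/p.
= lim_{p→0} T(p) = T(0) = num(0)/den(0) = 0.7/10.44 = 0.06705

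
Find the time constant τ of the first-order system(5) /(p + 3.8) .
First-order system: τ = -1/pole. Pole = -3.8. τ = -1/(-3.8) = 0.2632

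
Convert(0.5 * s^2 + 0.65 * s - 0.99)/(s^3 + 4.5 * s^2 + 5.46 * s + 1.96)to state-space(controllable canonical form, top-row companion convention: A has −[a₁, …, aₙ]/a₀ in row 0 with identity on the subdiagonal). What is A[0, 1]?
Reachable canonical form for den = s^3 + 4.5*s^2 + 5.46*s + 1.96: top row of A = -[a₁,a₂,...,aₙ]/a₀, ones on the subdiagonal, zeros elsewhere.
A = [[-4.5, -5.46, -1.96], [1, 0, 0], [0, 1, 0]].
A[0,1] = -5.46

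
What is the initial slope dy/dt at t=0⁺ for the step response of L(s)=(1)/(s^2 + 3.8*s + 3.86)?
IVT: y'(0⁺) = lim_{s→∞} s²·Y(s) = lim_{s→∞} s·L(s).
deg(num) = 0, deg(den) = 2, relative degree = 2 ≥ 2, so s·L(s) → 0. Initial slope = 0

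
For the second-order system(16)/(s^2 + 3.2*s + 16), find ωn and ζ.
Standard form: ωn²/(s²+2ζωn·s+ωn²).
const=16=ωn² → ωn=4, s coeff=3.2=2ζωn → ζ=0.4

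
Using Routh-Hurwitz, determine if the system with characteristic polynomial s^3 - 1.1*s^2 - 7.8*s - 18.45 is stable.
Routh array:
s^3: [1, -7.8]; s^2: [-1.1, -18.45]; s^1: [-24.5727]; s^0: [-18.45]
First column: [1, -1.1, -24.5727, -18.45]. Sign changes = 1.
No, unstable (1 RHP root(s))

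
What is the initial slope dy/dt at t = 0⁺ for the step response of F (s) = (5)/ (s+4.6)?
IVT: y'(0⁺) = lim_{s→∞} s²·Y(s) = lim_{s→∞} s·F(s).
deg(num) = 0, deg(den) = 1, relative degree = 1, so s·F(s) → (leading num)/(leading den) = 5/1 = 5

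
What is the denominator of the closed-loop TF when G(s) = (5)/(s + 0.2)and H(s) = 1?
Characteristic poly = G_den * H_den + G_num * H_num = (s + 0.2) + (5) = s + 5.2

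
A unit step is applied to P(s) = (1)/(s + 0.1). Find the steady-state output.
FVT: lim_{t→∞} y(t) = lim_{s→0} s*Y(s) where Y(s) = P(s)/s.
= lim_{s→0} P(s) = P(0) = num(0)/den(0) = 1/0.1 = 10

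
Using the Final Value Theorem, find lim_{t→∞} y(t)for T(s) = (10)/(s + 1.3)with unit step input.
FVT: lim_{t→∞} y(t) = lim_{s→0} s*Y(s) where Y(s) = T(s)/s.
= lim_{s→0} T(s) = T(0) = num(0)/den(0) = 10/1.3 = 7.692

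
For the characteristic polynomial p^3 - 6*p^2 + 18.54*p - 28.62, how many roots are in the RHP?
p^3 - 6*p^2 + 18.54*p - 28.62 = (p - 3)(p^2 - 3*p + 9.54). Poles: 1.5 + 2.7j, 1.5 - 2.7j, 3. RHP poles (Re>0): 3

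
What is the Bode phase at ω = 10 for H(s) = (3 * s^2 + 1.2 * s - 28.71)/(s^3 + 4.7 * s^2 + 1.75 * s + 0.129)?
Substitute s = j*10: H(j10) = 0.120279 - 0.277043j.
∠H(j10) = atan2(Im, Re) = atan2(-0.277043, 0.120279) = -66.53°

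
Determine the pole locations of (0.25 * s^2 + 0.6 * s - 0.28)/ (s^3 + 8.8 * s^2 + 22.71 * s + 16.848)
Set denominator = 0: s^3 + 8.8*s^2 + 22.71*s + 16.848 = (s + 1.3)(s + 4.8)(s + 2.7) = 0 → Poles: -1.3, -2.7, -4.8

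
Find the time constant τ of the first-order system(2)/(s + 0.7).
First-order system: τ = -1/pole. Pole = -0.7. τ = -1/(-0.7) = 1.429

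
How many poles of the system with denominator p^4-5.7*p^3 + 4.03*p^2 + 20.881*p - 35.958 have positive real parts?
p^4 - 5.7*p^3 + 4.03*p^2 + 20.881*p - 35.958 = (p - 3.9)(p + 2)(p^2 - 3.8*p + 4.61). Poles: -2, 1.9 + 1j, 1.9 - 1j, 3.9. RHP poles (Re>0): 3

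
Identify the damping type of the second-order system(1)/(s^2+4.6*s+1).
Standard form: ωn²/(s²+2ζωn·s+ωn²) gives ωn=1, ζ=2.3.
Overdamped (ζ = 2.3 > 1)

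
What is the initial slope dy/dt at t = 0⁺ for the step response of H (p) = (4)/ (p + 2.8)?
IVT: y'(0⁺) = lim_{p→∞} p²·Y(p) = lim_{p→∞} p·H(p).
deg(num) = 0, deg(den) = 1, relative degree = 1, so p·H(p) → (leading num)/(leading den) = 4/1 = 4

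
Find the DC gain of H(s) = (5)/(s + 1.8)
DC gain = H(0) = num(0)/den(0) = 5/1.8 = 2.778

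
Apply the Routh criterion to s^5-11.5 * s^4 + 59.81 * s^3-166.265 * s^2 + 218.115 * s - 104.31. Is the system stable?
Routh array:
s^5: [1, 59.81, 218.115]; s^4: [-11.5, -166.265, -104.31]; s^3: [45.3522, 209.045]; s^2: [-113.257, -104.31]; s^1: [167.275]; s^0: [-104.31]
First column: [1, -11.5, 45.3522, -113.257, 167.275, -104.31]. Sign changes = 5.
No, unstable (5 RHP root(s))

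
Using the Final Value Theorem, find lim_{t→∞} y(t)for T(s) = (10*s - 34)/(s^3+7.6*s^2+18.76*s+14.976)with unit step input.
FVT: lim_{t→∞} y(t) = lim_{s→0} s*Y(s) where Y(s) = T(s)/s.
= lim_{s→0} T(s) = T(0) = num(0)/den(0) = -34/14.976 = -2.27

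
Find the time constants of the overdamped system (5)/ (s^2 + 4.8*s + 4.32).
Overdamped: real poles at -1.2, -3.6. τ = -1/pole → τ₁ = 0.8333, τ₂ = 0.2778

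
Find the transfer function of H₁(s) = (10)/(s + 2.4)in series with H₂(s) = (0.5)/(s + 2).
Series: H = H₁ · H₂ = (n₁·n₂)/(d₁·d₂).
Num: n₁·n₂ = 5. Den: d₁·d₂ = s^2 + 4.4*s + 4.8.
H(s) = (5)/(s^2 + 4.4*s + 4.8)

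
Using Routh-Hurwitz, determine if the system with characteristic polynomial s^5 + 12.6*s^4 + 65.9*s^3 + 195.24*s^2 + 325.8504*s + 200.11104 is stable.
Routh array:
s^5: [1, 65.9, 325.8504]; s^4: [12.6, 195.24, 200.11104]; s^3: [50.4048, 309.969]; s^2: [117.755, 200.11104]; s^1: [224.312]; s^0: [200.11104]
First column: [1, 12.6, 50.4048, 117.755, 224.312, 200.11104]. Sign changes = 0.
Yes, stable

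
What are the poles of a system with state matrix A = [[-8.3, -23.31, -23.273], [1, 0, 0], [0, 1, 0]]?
Eigenvalues solve det(λI - A) = 0.
Characteristic polynomial: λ^3 + 8.3*λ^2 + 23.31*λ + 23.273 = 0.
Factor: (λ + 3.7)(λ^2 + 4.6*λ + 6.29) = 0.
Roots: -2.3 + 1j, -2.3 - 1j, -3.7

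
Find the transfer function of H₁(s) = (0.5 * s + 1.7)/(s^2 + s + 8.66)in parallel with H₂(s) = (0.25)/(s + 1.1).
Parallel: H = H₁ + H₂ = (n₁·d₂ + n₂·d₁)/(d₁·d₂).
n₁·d₂ = 0.5*s^2 + 2.25*s + 1.87. n₂·d₁ = 0.25*s^2 + 0.25*s + 2.165. Sum = 0.75*s^2 + 2.5*s + 4.035. d₁·d₂ = s^3 + 2.1*s^2 + 9.76*s + 9.526.
H(s) = (0.75*s^2 + 2.5*s + 4.035)/(s^3 + 2.1*s^2 + 9.76*s + 9.526)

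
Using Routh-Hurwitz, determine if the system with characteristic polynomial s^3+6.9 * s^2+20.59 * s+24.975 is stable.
Routh array:
s^3: [1, 20.59]; s^2: [6.9, 24.975]; s^1: [16.9704]; s^0: [24.975]
First column: [1, 6.9, 16.9704, 24.975]. Sign changes = 0.
Yes, stable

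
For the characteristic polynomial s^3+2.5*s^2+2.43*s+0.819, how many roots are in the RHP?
s^3 + 2.5*s^2 + 2.43*s + 0.819 = (s + 0.7)(s^2 + 1.8*s + 1.17). Poles: -0.7, -0.9 + 0.6j, -0.9 - 0.6j. RHP poles (Re>0): 0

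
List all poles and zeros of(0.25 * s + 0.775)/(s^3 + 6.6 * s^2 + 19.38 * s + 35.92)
Set denominator = 0: s^3 + 6.6*s^2 + 19.38*s + 35.92 = (s + 4)(s^2 + 2.6*s + 8.98) = 0 → Poles: -1.3 + 2.7j, -1.3 - 2.7j, -4
Set numerator = 0: 0.25*s + 0.775 = 0 → Zeros: -3.1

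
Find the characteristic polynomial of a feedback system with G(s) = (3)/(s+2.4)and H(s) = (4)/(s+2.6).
Characteristic poly = G_den * H_den + G_num * H_num = (s^2 + 5*s + 6.24) + (12) = s^2 + 5*s + 18.24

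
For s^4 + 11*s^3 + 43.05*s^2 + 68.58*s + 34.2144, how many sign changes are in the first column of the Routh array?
Routh array:
s^4: [1, 43.05, 34.2144]; s^3: [11, 68.58]; s^2: [36.8155, 34.2144]; s^1: [58.3572]; s^0: [34.2144]
First column: [1, 11, 36.8155, 58.3572, 34.2144]. Sign changes = 0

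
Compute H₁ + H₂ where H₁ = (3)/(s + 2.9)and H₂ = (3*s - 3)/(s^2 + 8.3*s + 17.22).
Parallel: H = H₁ + H₂ = (n₁·d₂ + n₂·d₁)/(d₁·d₂).
n₁·d₂ = 3*s^2 + 24.9*s + 51.66. n₂·d₁ = 3*s^2 + 5.7*s - 8.7. Sum = 6*s^2 + 30.6*s + 42.96. d₁·d₂ = s^3 + 11.2*s^2 + 41.29*s + 49.938.
H(s) = (6*s^2 + 30.6*s + 42.96)/(s^3 + 11.2*s^2 + 41.29*s + 49.938)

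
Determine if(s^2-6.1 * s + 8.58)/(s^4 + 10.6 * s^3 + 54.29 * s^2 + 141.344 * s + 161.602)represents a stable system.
Denominator: s^4 + 10.6*s^3 + 54.29*s^2 + 141.344*s + 161.602 = (s^2 + 5.6*s + 9.8)(s^2 + 5*s + 16.49). Poles: -2.5 + 3.2j, -2.5 - 3.2j, -2.8 + 1.4j, -2.8 - 1.4j. All Re(p)<0: Yes (stable)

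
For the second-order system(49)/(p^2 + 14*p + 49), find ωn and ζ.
Standard form: ωn²/(p²+2ζωn·p+ωn²).
const=49=ωn² → ωn=7, p coeff=14=2ζωn → ζ=1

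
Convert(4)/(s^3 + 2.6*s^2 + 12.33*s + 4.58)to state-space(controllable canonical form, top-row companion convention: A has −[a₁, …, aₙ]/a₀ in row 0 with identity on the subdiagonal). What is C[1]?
Reachable canonical form: C = numerator coefficients (right-aligned, zero-padded to length n).
num = 4, C = [[0, 0, 4]].
C[1] = 0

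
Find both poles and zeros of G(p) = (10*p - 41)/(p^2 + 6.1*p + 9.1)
Set denominator = 0: p^2 + 6.1*p + 9.1 = (p + 2.6)(p + 3.5) = 0 → Poles: -2.6, -3.5
Set numerator = 0: 10*p - 41 = 0 → Zeros: 4.1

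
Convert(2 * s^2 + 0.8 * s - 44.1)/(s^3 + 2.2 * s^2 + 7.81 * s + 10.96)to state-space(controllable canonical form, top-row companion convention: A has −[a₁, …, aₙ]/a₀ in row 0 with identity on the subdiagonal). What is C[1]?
Reachable canonical form: C = numerator coefficients (right-aligned, zero-padded to length n).
num = 2*s^2 + 0.8*s - 44.1, C = [[2, 0.8, -44.1]].
C[1] = 0.8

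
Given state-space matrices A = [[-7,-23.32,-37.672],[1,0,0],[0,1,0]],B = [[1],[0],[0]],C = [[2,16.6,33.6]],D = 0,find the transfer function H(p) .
H(p) = C(pI - A)⁻¹B + D.
Characteristic polynomial det(pI - A) = p^3 + 7*p^2 + 23.32*p + 37.672.
Numerator from C·adj(pI-A)·B + D·det(pI-A) = 2*p^2 + 16.6*p + 33.6.
H(p) = (2*p^2 + 16.6*p + 33.6)/(p^3 + 7*p^2 + 23.32*p + 37.672)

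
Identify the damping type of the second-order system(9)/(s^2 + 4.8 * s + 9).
Standard form: ωn²/(s²+2ζωn·s+ωn²) gives ωn=3, ζ=0.8.
Underdamped (ζ = 0.8 < 1)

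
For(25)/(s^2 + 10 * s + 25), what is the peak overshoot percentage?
Standard form: ωn²/(s²+2ζωn·s+ωn²) → ωn = 5, ζ = 1.
ζ ≥ 1, so the response is non-oscillatory: peak overshoot = 0%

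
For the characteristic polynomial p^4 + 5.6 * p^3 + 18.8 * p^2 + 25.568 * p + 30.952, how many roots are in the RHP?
p^4 + 5.6*p^3 + 18.8*p^2 + 25.568*p + 30.952 = (p^2 + 1.2*p + 2.92)(p^2 + 4.4*p + 10.6). Poles: -0.6 + 1.6j, -0.6 - 1.6j, -2.2 + 2.4j, -2.2 - 2.4j. RHP poles (Re>0): 0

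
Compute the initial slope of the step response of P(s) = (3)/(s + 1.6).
IVT: y'(0⁺) = lim_{s→∞} s²·Y(s) = lim_{s→∞} s·P(s).
deg(num) = 0, deg(den) = 1, relative degree = 1, so s·P(s) → (leading num)/(leading den) = 3/1 = 3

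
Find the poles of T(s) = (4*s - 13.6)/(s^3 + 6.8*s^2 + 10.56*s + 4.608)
Set denominator = 0: s^3 + 6.8*s^2 + 10.56*s + 4.608 = (s + 0.8)(s + 1.2)(s + 4.8) = 0 → Poles: -0.8, -1.2, -4.8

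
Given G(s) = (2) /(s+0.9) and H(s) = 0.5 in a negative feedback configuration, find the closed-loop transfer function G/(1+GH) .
Closed-loop T = G/(1+GH).
Numerator: G_num * H_den = 2.
Denominator: G_den * H_den + G_num * H_num = (s + 0.9) + (1) = s + 1.9.
T(s) = (2)/(s + 1.9)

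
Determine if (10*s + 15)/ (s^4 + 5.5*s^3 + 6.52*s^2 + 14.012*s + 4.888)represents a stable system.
Denominator: s^4 + 5.5*s^3 + 6.52*s^2 + 14.012*s + 4.888 = (s + 0.4)(s + 4.7)(s^2 + 0.4*s + 2.6). Poles: -0.2 + 1.6j, -0.2 - 1.6j, -0.4, -4.7. All Re(p)<0: Yes (stable)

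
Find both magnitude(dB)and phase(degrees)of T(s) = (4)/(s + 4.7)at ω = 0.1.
Substitute s = j*0.1: T(j0.1) = 0.850679 - 0.0180995j.
|T| = 20*log₁₀(sqrt(Re²+Im²)) = -1.40 dB.
∠T = atan2(Im, Re) = -1.22°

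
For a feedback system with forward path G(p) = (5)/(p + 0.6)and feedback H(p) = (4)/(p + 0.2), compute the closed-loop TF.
Closed-loop T = G/(1+GH).
Numerator: G_num * H_den = 5*p + 1.
Denominator: G_den * H_den + G_num * H_num = (p^2 + 0.8*p + 0.12) + (20) = p^2 + 0.8*p + 20.12.
T(p) = (5*p + 1)/(p^2 + 0.8*p + 20.12)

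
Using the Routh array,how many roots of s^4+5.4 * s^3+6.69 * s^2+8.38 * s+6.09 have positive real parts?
Routh array:
s^4: [1, 6.69, 6.09]; s^3: [5.4, 8.38]; s^2: [5.13815, 6.09]; s^1: [1.97964]; s^0: [6.09]
First column: [1, 5.4, 5.13815, 1.97964, 6.09]. Sign changes = RHP roots = 0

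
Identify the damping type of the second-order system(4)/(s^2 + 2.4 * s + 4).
Standard form: ωn²/(s²+2ζωn·s+ωn²) gives ωn=2, ζ=0.6.
Underdamped (ζ = 0.6 < 1)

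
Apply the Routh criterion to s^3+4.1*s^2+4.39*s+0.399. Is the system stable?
Routh array:
s^3: [1, 4.39]; s^2: [4.1, 0.399]; s^1: [4.29268]; s^0: [0.399]
First column: [1, 4.1, 4.29268, 0.399]. Sign changes = 0.
Yes, stable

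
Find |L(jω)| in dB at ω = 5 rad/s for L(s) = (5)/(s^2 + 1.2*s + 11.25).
Substitute s = j*5: L(j5) = -0.305471 - 0.133296j.
|L(j5)| = sqrt(Re² + Im²) = 0.3333.
20*log₁₀(0.3333) = -9.54 dB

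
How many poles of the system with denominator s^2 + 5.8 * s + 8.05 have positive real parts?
s^2 + 5.8*s + 8.05 = (s + 2.3)(s + 3.5). Poles: -2.3, -3.5. RHP poles (Re>0): 0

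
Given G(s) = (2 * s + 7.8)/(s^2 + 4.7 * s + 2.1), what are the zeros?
Set numerator = 0: 2*s + 7.8 = 0 → Zeros: -3.9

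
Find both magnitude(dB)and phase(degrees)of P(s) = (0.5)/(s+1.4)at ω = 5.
Substitute s = j*5: P(j5) = 0.0259644 - 0.09273j.
|P| = 20*log₁₀(sqrt(Re²+Im²)) = -20.33 dB.
∠P = atan2(Im, Re) = -74.36°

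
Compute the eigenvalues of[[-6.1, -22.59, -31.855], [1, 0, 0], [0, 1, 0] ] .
Eigenvalues solve det(λI - A) = 0.
Characteristic polynomial: λ^3 + 6.1*λ^2 + 22.59*λ + 31.855 = 0.
Factor: (λ + 2.3)(λ^2 + 3.8*λ + 13.85) = 0.
Roots: -1.9 + 3.2j, -1.9 - 3.2j, -2.3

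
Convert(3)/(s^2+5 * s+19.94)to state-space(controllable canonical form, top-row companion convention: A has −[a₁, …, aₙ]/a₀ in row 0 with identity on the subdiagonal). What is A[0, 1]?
Reachable canonical form for den = s^2 + 5*s + 19.94: top row of A = -[a₁,a₂,...,aₙ]/a₀, ones on the subdiagonal, zeros elsewhere.
A = [[-5, -19.94], [1, 0]].
A[0,1] = -19.94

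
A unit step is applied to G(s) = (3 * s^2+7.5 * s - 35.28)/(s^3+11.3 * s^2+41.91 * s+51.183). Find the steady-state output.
FVT: lim_{t→∞} y(t) = lim_{s→0} s*Y(s) where Y(s) = G(s)/s.
= lim_{s→0} G(s) = G(0) = num(0)/den(0) = -35.28/51.183 = -0.6893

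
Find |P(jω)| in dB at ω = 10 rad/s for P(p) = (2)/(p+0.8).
Substitute p = j*10: P(j10) = 0.0158983 - 0.198728j.
|P(j10)| = sqrt(Re² + Im²) = 0.1994.
20*log₁₀(0.1994) = -14.01 dB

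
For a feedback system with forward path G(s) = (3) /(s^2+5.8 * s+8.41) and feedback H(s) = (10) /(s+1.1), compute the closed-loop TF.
Closed-loop T = G/(1+GH).
Numerator: G_num * H_den = 3*s + 3.3.
Denominator: G_den * H_den + G_num * H_num = (s^3 + 6.9*s^2 + 14.79*s + 9.251) + (30) = s^3 + 6.9*s^2 + 14.79*s + 39.251.
T(s) = (3*s + 3.3)/(s^3 + 6.9*s^2 + 14.79*s + 39.251)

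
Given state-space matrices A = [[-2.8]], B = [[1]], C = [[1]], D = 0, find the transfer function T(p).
T(p) = C(pI - A)⁻¹B + D.
Characteristic polynomial det(pI - A) = p + 2.8.
Numerator from C·adj(pI-A)·B + D·det(pI-A) = 1.
T(p) = (1)/(p + 2.8)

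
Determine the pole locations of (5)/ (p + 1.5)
Set denominator = 0: p + 1.5 = 0 → Poles: -1.5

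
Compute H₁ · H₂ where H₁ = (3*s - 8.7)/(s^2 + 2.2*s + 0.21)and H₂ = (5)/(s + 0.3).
Series: H = H₁ · H₂ = (n₁·n₂)/(d₁·d₂).
Num: n₁·n₂ = 15*s - 43.5. Den: d₁·d₂ = s^3 + 2.5*s^2 + 0.87*s + 0.063.
H(s) = (15*s - 43.5)/(s^3 + 2.5*s^2 + 0.87*s + 0.063)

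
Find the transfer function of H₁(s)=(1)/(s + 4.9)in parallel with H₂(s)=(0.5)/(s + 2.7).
Parallel: H = H₁ + H₂ = (n₁·d₂ + n₂·d₁)/(d₁·d₂).
n₁·d₂ = s + 2.7. n₂·d₁ = 0.5*s + 2.45. Sum = 1.5*s + 5.15. d₁·d₂ = s^2 + 7.6*s + 13.23.
H(s) = (1.5*s + 5.15)/(s^2 + 7.6*s + 13.23)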